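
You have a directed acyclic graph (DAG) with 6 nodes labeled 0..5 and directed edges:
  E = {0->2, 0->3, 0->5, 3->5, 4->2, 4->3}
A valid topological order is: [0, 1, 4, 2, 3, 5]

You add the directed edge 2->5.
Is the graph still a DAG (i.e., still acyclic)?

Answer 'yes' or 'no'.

Answer: yes

Derivation:
Given toposort: [0, 1, 4, 2, 3, 5]
Position of 2: index 3; position of 5: index 5
New edge 2->5: forward
Forward edge: respects the existing order. Still a DAG, same toposort still valid.
Still a DAG? yes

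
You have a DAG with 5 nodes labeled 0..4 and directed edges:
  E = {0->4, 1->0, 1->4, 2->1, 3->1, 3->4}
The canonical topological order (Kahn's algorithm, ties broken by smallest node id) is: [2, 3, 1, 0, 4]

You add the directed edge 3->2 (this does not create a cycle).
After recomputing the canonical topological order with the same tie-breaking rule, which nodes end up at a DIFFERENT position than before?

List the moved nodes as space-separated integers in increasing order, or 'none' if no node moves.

Answer: 2 3

Derivation:
Old toposort: [2, 3, 1, 0, 4]
Added edge 3->2
Recompute Kahn (smallest-id tiebreak):
  initial in-degrees: [1, 2, 1, 0, 3]
  ready (indeg=0): [3]
  pop 3: indeg[1]->1; indeg[2]->0; indeg[4]->2 | ready=[2] | order so far=[3]
  pop 2: indeg[1]->0 | ready=[1] | order so far=[3, 2]
  pop 1: indeg[0]->0; indeg[4]->1 | ready=[0] | order so far=[3, 2, 1]
  pop 0: indeg[4]->0 | ready=[4] | order so far=[3, 2, 1, 0]
  pop 4: no out-edges | ready=[] | order so far=[3, 2, 1, 0, 4]
New canonical toposort: [3, 2, 1, 0, 4]
Compare positions:
  Node 0: index 3 -> 3 (same)
  Node 1: index 2 -> 2 (same)
  Node 2: index 0 -> 1 (moved)
  Node 3: index 1 -> 0 (moved)
  Node 4: index 4 -> 4 (same)
Nodes that changed position: 2 3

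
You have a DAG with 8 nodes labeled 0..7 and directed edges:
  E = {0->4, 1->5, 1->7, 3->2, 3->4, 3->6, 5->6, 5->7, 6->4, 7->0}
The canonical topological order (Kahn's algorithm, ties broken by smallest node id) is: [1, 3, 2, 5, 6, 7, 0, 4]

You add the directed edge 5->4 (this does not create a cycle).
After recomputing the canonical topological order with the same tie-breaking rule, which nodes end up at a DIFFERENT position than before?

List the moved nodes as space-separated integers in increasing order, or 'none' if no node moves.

Answer: none

Derivation:
Old toposort: [1, 3, 2, 5, 6, 7, 0, 4]
Added edge 5->4
Recompute Kahn (smallest-id tiebreak):
  initial in-degrees: [1, 0, 1, 0, 4, 1, 2, 2]
  ready (indeg=0): [1, 3]
  pop 1: indeg[5]->0; indeg[7]->1 | ready=[3, 5] | order so far=[1]
  pop 3: indeg[2]->0; indeg[4]->3; indeg[6]->1 | ready=[2, 5] | order so far=[1, 3]
  pop 2: no out-edges | ready=[5] | order so far=[1, 3, 2]
  pop 5: indeg[4]->2; indeg[6]->0; indeg[7]->0 | ready=[6, 7] | order so far=[1, 3, 2, 5]
  pop 6: indeg[4]->1 | ready=[7] | order so far=[1, 3, 2, 5, 6]
  pop 7: indeg[0]->0 | ready=[0] | order so far=[1, 3, 2, 5, 6, 7]
  pop 0: indeg[4]->0 | ready=[4] | order so far=[1, 3, 2, 5, 6, 7, 0]
  pop 4: no out-edges | ready=[] | order so far=[1, 3, 2, 5, 6, 7, 0, 4]
New canonical toposort: [1, 3, 2, 5, 6, 7, 0, 4]
Compare positions:
  Node 0: index 6 -> 6 (same)
  Node 1: index 0 -> 0 (same)
  Node 2: index 2 -> 2 (same)
  Node 3: index 1 -> 1 (same)
  Node 4: index 7 -> 7 (same)
  Node 5: index 3 -> 3 (same)
  Node 6: index 4 -> 4 (same)
  Node 7: index 5 -> 5 (same)
Nodes that changed position: none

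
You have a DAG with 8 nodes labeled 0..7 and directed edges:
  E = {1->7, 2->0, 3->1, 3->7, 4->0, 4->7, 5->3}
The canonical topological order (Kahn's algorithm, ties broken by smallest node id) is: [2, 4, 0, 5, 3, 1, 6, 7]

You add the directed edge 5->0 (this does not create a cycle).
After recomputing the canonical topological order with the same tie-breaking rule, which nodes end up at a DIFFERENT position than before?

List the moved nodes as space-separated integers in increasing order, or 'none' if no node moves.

Answer: 0 5

Derivation:
Old toposort: [2, 4, 0, 5, 3, 1, 6, 7]
Added edge 5->0
Recompute Kahn (smallest-id tiebreak):
  initial in-degrees: [3, 1, 0, 1, 0, 0, 0, 3]
  ready (indeg=0): [2, 4, 5, 6]
  pop 2: indeg[0]->2 | ready=[4, 5, 6] | order so far=[2]
  pop 4: indeg[0]->1; indeg[7]->2 | ready=[5, 6] | order so far=[2, 4]
  pop 5: indeg[0]->0; indeg[3]->0 | ready=[0, 3, 6] | order so far=[2, 4, 5]
  pop 0: no out-edges | ready=[3, 6] | order so far=[2, 4, 5, 0]
  pop 3: indeg[1]->0; indeg[7]->1 | ready=[1, 6] | order so far=[2, 4, 5, 0, 3]
  pop 1: indeg[7]->0 | ready=[6, 7] | order so far=[2, 4, 5, 0, 3, 1]
  pop 6: no out-edges | ready=[7] | order so far=[2, 4, 5, 0, 3, 1, 6]
  pop 7: no out-edges | ready=[] | order so far=[2, 4, 5, 0, 3, 1, 6, 7]
New canonical toposort: [2, 4, 5, 0, 3, 1, 6, 7]
Compare positions:
  Node 0: index 2 -> 3 (moved)
  Node 1: index 5 -> 5 (same)
  Node 2: index 0 -> 0 (same)
  Node 3: index 4 -> 4 (same)
  Node 4: index 1 -> 1 (same)
  Node 5: index 3 -> 2 (moved)
  Node 6: index 6 -> 6 (same)
  Node 7: index 7 -> 7 (same)
Nodes that changed position: 0 5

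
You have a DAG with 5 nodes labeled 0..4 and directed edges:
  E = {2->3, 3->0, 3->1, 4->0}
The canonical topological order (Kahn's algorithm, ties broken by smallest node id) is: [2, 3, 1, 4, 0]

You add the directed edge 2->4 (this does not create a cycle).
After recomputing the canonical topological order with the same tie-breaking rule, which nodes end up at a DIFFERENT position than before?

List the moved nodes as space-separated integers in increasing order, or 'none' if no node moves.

Answer: none

Derivation:
Old toposort: [2, 3, 1, 4, 0]
Added edge 2->4
Recompute Kahn (smallest-id tiebreak):
  initial in-degrees: [2, 1, 0, 1, 1]
  ready (indeg=0): [2]
  pop 2: indeg[3]->0; indeg[4]->0 | ready=[3, 4] | order so far=[2]
  pop 3: indeg[0]->1; indeg[1]->0 | ready=[1, 4] | order so far=[2, 3]
  pop 1: no out-edges | ready=[4] | order so far=[2, 3, 1]
  pop 4: indeg[0]->0 | ready=[0] | order so far=[2, 3, 1, 4]
  pop 0: no out-edges | ready=[] | order so far=[2, 3, 1, 4, 0]
New canonical toposort: [2, 3, 1, 4, 0]
Compare positions:
  Node 0: index 4 -> 4 (same)
  Node 1: index 2 -> 2 (same)
  Node 2: index 0 -> 0 (same)
  Node 3: index 1 -> 1 (same)
  Node 4: index 3 -> 3 (same)
Nodes that changed position: none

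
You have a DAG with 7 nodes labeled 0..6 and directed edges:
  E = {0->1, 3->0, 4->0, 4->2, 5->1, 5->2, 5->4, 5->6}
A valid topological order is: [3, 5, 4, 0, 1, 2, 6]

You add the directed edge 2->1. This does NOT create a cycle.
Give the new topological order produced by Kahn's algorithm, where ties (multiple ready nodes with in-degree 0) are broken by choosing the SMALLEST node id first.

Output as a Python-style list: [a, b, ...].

Answer: [3, 5, 4, 0, 2, 1, 6]

Derivation:
Old toposort: [3, 5, 4, 0, 1, 2, 6]
Added edge: 2->1
Position of 2 (5) > position of 1 (4). Must reorder: 2 must now come before 1.
Run Kahn's algorithm (break ties by smallest node id):
  initial in-degrees: [2, 3, 2, 0, 1, 0, 1]
  ready (indeg=0): [3, 5]
  pop 3: indeg[0]->1 | ready=[5] | order so far=[3]
  pop 5: indeg[1]->2; indeg[2]->1; indeg[4]->0; indeg[6]->0 | ready=[4, 6] | order so far=[3, 5]
  pop 4: indeg[0]->0; indeg[2]->0 | ready=[0, 2, 6] | order so far=[3, 5, 4]
  pop 0: indeg[1]->1 | ready=[2, 6] | order so far=[3, 5, 4, 0]
  pop 2: indeg[1]->0 | ready=[1, 6] | order so far=[3, 5, 4, 0, 2]
  pop 1: no out-edges | ready=[6] | order so far=[3, 5, 4, 0, 2, 1]
  pop 6: no out-edges | ready=[] | order so far=[3, 5, 4, 0, 2, 1, 6]
  Result: [3, 5, 4, 0, 2, 1, 6]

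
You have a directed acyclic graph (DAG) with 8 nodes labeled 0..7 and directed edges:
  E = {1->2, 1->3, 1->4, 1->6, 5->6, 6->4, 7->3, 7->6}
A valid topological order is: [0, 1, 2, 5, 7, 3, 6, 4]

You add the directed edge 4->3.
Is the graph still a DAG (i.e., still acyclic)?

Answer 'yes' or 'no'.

Answer: yes

Derivation:
Given toposort: [0, 1, 2, 5, 7, 3, 6, 4]
Position of 4: index 7; position of 3: index 5
New edge 4->3: backward (u after v in old order)
Backward edge: old toposort is now invalid. Check if this creates a cycle.
Does 3 already reach 4? Reachable from 3: [3]. NO -> still a DAG (reorder needed).
Still a DAG? yes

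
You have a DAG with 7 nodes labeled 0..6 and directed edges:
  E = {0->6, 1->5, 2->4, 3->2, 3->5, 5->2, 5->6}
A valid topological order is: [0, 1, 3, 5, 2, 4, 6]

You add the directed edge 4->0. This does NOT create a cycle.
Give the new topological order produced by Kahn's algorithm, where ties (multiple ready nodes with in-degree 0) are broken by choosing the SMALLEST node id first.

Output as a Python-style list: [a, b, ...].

Answer: [1, 3, 5, 2, 4, 0, 6]

Derivation:
Old toposort: [0, 1, 3, 5, 2, 4, 6]
Added edge: 4->0
Position of 4 (5) > position of 0 (0). Must reorder: 4 must now come before 0.
Run Kahn's algorithm (break ties by smallest node id):
  initial in-degrees: [1, 0, 2, 0, 1, 2, 2]
  ready (indeg=0): [1, 3]
  pop 1: indeg[5]->1 | ready=[3] | order so far=[1]
  pop 3: indeg[2]->1; indeg[5]->0 | ready=[5] | order so far=[1, 3]
  pop 5: indeg[2]->0; indeg[6]->1 | ready=[2] | order so far=[1, 3, 5]
  pop 2: indeg[4]->0 | ready=[4] | order so far=[1, 3, 5, 2]
  pop 4: indeg[0]->0 | ready=[0] | order so far=[1, 3, 5, 2, 4]
  pop 0: indeg[6]->0 | ready=[6] | order so far=[1, 3, 5, 2, 4, 0]
  pop 6: no out-edges | ready=[] | order so far=[1, 3, 5, 2, 4, 0, 6]
  Result: [1, 3, 5, 2, 4, 0, 6]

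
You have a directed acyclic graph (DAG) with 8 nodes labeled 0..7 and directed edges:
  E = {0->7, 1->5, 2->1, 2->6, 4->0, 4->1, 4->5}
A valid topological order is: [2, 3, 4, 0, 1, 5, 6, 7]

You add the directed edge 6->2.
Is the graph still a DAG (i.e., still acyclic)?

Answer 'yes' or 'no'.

Given toposort: [2, 3, 4, 0, 1, 5, 6, 7]
Position of 6: index 6; position of 2: index 0
New edge 6->2: backward (u after v in old order)
Backward edge: old toposort is now invalid. Check if this creates a cycle.
Does 2 already reach 6? Reachable from 2: [1, 2, 5, 6]. YES -> cycle!
Still a DAG? no

Answer: no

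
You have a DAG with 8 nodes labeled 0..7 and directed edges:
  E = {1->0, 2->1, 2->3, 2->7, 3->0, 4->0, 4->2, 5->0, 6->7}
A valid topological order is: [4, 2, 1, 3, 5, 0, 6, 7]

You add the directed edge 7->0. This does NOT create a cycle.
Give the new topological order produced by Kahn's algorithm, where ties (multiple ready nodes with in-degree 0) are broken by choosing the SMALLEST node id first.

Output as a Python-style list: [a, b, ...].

Answer: [4, 2, 1, 3, 5, 6, 7, 0]

Derivation:
Old toposort: [4, 2, 1, 3, 5, 0, 6, 7]
Added edge: 7->0
Position of 7 (7) > position of 0 (5). Must reorder: 7 must now come before 0.
Run Kahn's algorithm (break ties by smallest node id):
  initial in-degrees: [5, 1, 1, 1, 0, 0, 0, 2]
  ready (indeg=0): [4, 5, 6]
  pop 4: indeg[0]->4; indeg[2]->0 | ready=[2, 5, 6] | order so far=[4]
  pop 2: indeg[1]->0; indeg[3]->0; indeg[7]->1 | ready=[1, 3, 5, 6] | order so far=[4, 2]
  pop 1: indeg[0]->3 | ready=[3, 5, 6] | order so far=[4, 2, 1]
  pop 3: indeg[0]->2 | ready=[5, 6] | order so far=[4, 2, 1, 3]
  pop 5: indeg[0]->1 | ready=[6] | order so far=[4, 2, 1, 3, 5]
  pop 6: indeg[7]->0 | ready=[7] | order so far=[4, 2, 1, 3, 5, 6]
  pop 7: indeg[0]->0 | ready=[0] | order so far=[4, 2, 1, 3, 5, 6, 7]
  pop 0: no out-edges | ready=[] | order so far=[4, 2, 1, 3, 5, 6, 7, 0]
  Result: [4, 2, 1, 3, 5, 6, 7, 0]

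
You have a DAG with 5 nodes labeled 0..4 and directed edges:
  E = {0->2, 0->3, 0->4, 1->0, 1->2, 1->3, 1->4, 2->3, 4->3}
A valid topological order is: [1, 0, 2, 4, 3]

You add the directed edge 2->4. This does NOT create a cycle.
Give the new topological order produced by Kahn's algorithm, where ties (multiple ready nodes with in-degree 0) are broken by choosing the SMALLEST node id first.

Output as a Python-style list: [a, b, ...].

Answer: [1, 0, 2, 4, 3]

Derivation:
Old toposort: [1, 0, 2, 4, 3]
Added edge: 2->4
Position of 2 (2) < position of 4 (3). Old order still valid.
Run Kahn's algorithm (break ties by smallest node id):
  initial in-degrees: [1, 0, 2, 4, 3]
  ready (indeg=0): [1]
  pop 1: indeg[0]->0; indeg[2]->1; indeg[3]->3; indeg[4]->2 | ready=[0] | order so far=[1]
  pop 0: indeg[2]->0; indeg[3]->2; indeg[4]->1 | ready=[2] | order so far=[1, 0]
  pop 2: indeg[3]->1; indeg[4]->0 | ready=[4] | order so far=[1, 0, 2]
  pop 4: indeg[3]->0 | ready=[3] | order so far=[1, 0, 2, 4]
  pop 3: no out-edges | ready=[] | order so far=[1, 0, 2, 4, 3]
  Result: [1, 0, 2, 4, 3]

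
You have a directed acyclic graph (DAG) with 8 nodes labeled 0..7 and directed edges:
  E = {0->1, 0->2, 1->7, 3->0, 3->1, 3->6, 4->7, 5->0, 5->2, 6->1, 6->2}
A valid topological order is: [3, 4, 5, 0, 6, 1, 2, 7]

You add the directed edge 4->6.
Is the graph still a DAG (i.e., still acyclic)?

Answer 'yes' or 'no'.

Answer: yes

Derivation:
Given toposort: [3, 4, 5, 0, 6, 1, 2, 7]
Position of 4: index 1; position of 6: index 4
New edge 4->6: forward
Forward edge: respects the existing order. Still a DAG, same toposort still valid.
Still a DAG? yes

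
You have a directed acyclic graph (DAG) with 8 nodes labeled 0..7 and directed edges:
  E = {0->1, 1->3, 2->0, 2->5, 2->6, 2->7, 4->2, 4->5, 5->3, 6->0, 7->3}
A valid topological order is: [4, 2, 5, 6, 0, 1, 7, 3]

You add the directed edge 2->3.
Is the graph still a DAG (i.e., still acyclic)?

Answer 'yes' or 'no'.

Answer: yes

Derivation:
Given toposort: [4, 2, 5, 6, 0, 1, 7, 3]
Position of 2: index 1; position of 3: index 7
New edge 2->3: forward
Forward edge: respects the existing order. Still a DAG, same toposort still valid.
Still a DAG? yes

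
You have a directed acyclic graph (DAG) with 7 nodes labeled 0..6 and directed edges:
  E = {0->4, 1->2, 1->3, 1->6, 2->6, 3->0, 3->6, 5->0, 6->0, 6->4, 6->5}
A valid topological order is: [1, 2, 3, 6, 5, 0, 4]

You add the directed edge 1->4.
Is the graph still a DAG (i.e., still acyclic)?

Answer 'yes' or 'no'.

Answer: yes

Derivation:
Given toposort: [1, 2, 3, 6, 5, 0, 4]
Position of 1: index 0; position of 4: index 6
New edge 1->4: forward
Forward edge: respects the existing order. Still a DAG, same toposort still valid.
Still a DAG? yes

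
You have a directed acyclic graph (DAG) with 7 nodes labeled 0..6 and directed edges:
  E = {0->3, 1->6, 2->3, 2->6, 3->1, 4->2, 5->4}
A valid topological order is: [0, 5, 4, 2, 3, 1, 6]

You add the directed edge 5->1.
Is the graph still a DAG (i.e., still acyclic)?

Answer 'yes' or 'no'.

Given toposort: [0, 5, 4, 2, 3, 1, 6]
Position of 5: index 1; position of 1: index 5
New edge 5->1: forward
Forward edge: respects the existing order. Still a DAG, same toposort still valid.
Still a DAG? yes

Answer: yes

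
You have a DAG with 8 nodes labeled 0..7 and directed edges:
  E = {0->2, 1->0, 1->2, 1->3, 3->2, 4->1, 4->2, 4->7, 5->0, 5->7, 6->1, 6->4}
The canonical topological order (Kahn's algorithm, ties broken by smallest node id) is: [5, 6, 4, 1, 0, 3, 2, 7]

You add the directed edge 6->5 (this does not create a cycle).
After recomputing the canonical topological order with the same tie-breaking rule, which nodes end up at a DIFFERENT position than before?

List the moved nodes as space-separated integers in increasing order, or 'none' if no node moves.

Answer: 0 1 3 4 5 6

Derivation:
Old toposort: [5, 6, 4, 1, 0, 3, 2, 7]
Added edge 6->5
Recompute Kahn (smallest-id tiebreak):
  initial in-degrees: [2, 2, 4, 1, 1, 1, 0, 2]
  ready (indeg=0): [6]
  pop 6: indeg[1]->1; indeg[4]->0; indeg[5]->0 | ready=[4, 5] | order so far=[6]
  pop 4: indeg[1]->0; indeg[2]->3; indeg[7]->1 | ready=[1, 5] | order so far=[6, 4]
  pop 1: indeg[0]->1; indeg[2]->2; indeg[3]->0 | ready=[3, 5] | order so far=[6, 4, 1]
  pop 3: indeg[2]->1 | ready=[5] | order so far=[6, 4, 1, 3]
  pop 5: indeg[0]->0; indeg[7]->0 | ready=[0, 7] | order so far=[6, 4, 1, 3, 5]
  pop 0: indeg[2]->0 | ready=[2, 7] | order so far=[6, 4, 1, 3, 5, 0]
  pop 2: no out-edges | ready=[7] | order so far=[6, 4, 1, 3, 5, 0, 2]
  pop 7: no out-edges | ready=[] | order so far=[6, 4, 1, 3, 5, 0, 2, 7]
New canonical toposort: [6, 4, 1, 3, 5, 0, 2, 7]
Compare positions:
  Node 0: index 4 -> 5 (moved)
  Node 1: index 3 -> 2 (moved)
  Node 2: index 6 -> 6 (same)
  Node 3: index 5 -> 3 (moved)
  Node 4: index 2 -> 1 (moved)
  Node 5: index 0 -> 4 (moved)
  Node 6: index 1 -> 0 (moved)
  Node 7: index 7 -> 7 (same)
Nodes that changed position: 0 1 3 4 5 6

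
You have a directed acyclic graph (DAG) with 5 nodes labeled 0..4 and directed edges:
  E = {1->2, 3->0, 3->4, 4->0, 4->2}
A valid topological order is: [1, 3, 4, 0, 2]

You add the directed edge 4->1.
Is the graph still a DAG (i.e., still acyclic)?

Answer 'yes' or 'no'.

Given toposort: [1, 3, 4, 0, 2]
Position of 4: index 2; position of 1: index 0
New edge 4->1: backward (u after v in old order)
Backward edge: old toposort is now invalid. Check if this creates a cycle.
Does 1 already reach 4? Reachable from 1: [1, 2]. NO -> still a DAG (reorder needed).
Still a DAG? yes

Answer: yes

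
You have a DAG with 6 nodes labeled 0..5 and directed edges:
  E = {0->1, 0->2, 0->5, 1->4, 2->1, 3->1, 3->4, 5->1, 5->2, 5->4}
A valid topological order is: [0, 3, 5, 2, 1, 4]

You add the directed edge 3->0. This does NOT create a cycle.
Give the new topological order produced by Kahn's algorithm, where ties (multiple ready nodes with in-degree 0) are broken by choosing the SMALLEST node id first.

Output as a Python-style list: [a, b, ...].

Answer: [3, 0, 5, 2, 1, 4]

Derivation:
Old toposort: [0, 3, 5, 2, 1, 4]
Added edge: 3->0
Position of 3 (1) > position of 0 (0). Must reorder: 3 must now come before 0.
Run Kahn's algorithm (break ties by smallest node id):
  initial in-degrees: [1, 4, 2, 0, 3, 1]
  ready (indeg=0): [3]
  pop 3: indeg[0]->0; indeg[1]->3; indeg[4]->2 | ready=[0] | order so far=[3]
  pop 0: indeg[1]->2; indeg[2]->1; indeg[5]->0 | ready=[5] | order so far=[3, 0]
  pop 5: indeg[1]->1; indeg[2]->0; indeg[4]->1 | ready=[2] | order so far=[3, 0, 5]
  pop 2: indeg[1]->0 | ready=[1] | order so far=[3, 0, 5, 2]
  pop 1: indeg[4]->0 | ready=[4] | order so far=[3, 0, 5, 2, 1]
  pop 4: no out-edges | ready=[] | order so far=[3, 0, 5, 2, 1, 4]
  Result: [3, 0, 5, 2, 1, 4]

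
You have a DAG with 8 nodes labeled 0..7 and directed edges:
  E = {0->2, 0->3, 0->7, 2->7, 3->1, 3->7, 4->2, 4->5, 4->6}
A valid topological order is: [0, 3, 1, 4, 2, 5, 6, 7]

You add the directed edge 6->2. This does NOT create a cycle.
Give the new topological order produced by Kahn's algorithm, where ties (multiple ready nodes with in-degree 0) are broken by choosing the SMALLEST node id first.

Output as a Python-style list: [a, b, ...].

Old toposort: [0, 3, 1, 4, 2, 5, 6, 7]
Added edge: 6->2
Position of 6 (6) > position of 2 (4). Must reorder: 6 must now come before 2.
Run Kahn's algorithm (break ties by smallest node id):
  initial in-degrees: [0, 1, 3, 1, 0, 1, 1, 3]
  ready (indeg=0): [0, 4]
  pop 0: indeg[2]->2; indeg[3]->0; indeg[7]->2 | ready=[3, 4] | order so far=[0]
  pop 3: indeg[1]->0; indeg[7]->1 | ready=[1, 4] | order so far=[0, 3]
  pop 1: no out-edges | ready=[4] | order so far=[0, 3, 1]
  pop 4: indeg[2]->1; indeg[5]->0; indeg[6]->0 | ready=[5, 6] | order so far=[0, 3, 1, 4]
  pop 5: no out-edges | ready=[6] | order so far=[0, 3, 1, 4, 5]
  pop 6: indeg[2]->0 | ready=[2] | order so far=[0, 3, 1, 4, 5, 6]
  pop 2: indeg[7]->0 | ready=[7] | order so far=[0, 3, 1, 4, 5, 6, 2]
  pop 7: no out-edges | ready=[] | order so far=[0, 3, 1, 4, 5, 6, 2, 7]
  Result: [0, 3, 1, 4, 5, 6, 2, 7]

Answer: [0, 3, 1, 4, 5, 6, 2, 7]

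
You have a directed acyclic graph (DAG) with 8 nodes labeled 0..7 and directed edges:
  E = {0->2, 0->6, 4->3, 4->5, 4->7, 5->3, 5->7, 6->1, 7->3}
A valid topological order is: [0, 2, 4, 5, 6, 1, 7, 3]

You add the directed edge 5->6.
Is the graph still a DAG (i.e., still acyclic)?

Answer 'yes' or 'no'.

Answer: yes

Derivation:
Given toposort: [0, 2, 4, 5, 6, 1, 7, 3]
Position of 5: index 3; position of 6: index 4
New edge 5->6: forward
Forward edge: respects the existing order. Still a DAG, same toposort still valid.
Still a DAG? yes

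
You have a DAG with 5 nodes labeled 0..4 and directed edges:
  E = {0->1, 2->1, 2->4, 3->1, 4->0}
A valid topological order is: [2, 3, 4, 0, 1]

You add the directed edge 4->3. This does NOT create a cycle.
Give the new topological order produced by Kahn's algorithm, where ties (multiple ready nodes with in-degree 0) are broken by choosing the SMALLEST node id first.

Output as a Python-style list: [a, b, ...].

Answer: [2, 4, 0, 3, 1]

Derivation:
Old toposort: [2, 3, 4, 0, 1]
Added edge: 4->3
Position of 4 (2) > position of 3 (1). Must reorder: 4 must now come before 3.
Run Kahn's algorithm (break ties by smallest node id):
  initial in-degrees: [1, 3, 0, 1, 1]
  ready (indeg=0): [2]
  pop 2: indeg[1]->2; indeg[4]->0 | ready=[4] | order so far=[2]
  pop 4: indeg[0]->0; indeg[3]->0 | ready=[0, 3] | order so far=[2, 4]
  pop 0: indeg[1]->1 | ready=[3] | order so far=[2, 4, 0]
  pop 3: indeg[1]->0 | ready=[1] | order so far=[2, 4, 0, 3]
  pop 1: no out-edges | ready=[] | order so far=[2, 4, 0, 3, 1]
  Result: [2, 4, 0, 3, 1]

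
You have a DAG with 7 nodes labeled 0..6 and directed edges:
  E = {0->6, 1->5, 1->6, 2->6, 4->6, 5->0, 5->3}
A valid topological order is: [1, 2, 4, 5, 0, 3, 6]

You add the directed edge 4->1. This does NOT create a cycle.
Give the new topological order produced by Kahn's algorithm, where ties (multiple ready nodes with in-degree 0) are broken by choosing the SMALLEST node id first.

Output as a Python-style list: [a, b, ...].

Answer: [2, 4, 1, 5, 0, 3, 6]

Derivation:
Old toposort: [1, 2, 4, 5, 0, 3, 6]
Added edge: 4->1
Position of 4 (2) > position of 1 (0). Must reorder: 4 must now come before 1.
Run Kahn's algorithm (break ties by smallest node id):
  initial in-degrees: [1, 1, 0, 1, 0, 1, 4]
  ready (indeg=0): [2, 4]
  pop 2: indeg[6]->3 | ready=[4] | order so far=[2]
  pop 4: indeg[1]->0; indeg[6]->2 | ready=[1] | order so far=[2, 4]
  pop 1: indeg[5]->0; indeg[6]->1 | ready=[5] | order so far=[2, 4, 1]
  pop 5: indeg[0]->0; indeg[3]->0 | ready=[0, 3] | order so far=[2, 4, 1, 5]
  pop 0: indeg[6]->0 | ready=[3, 6] | order so far=[2, 4, 1, 5, 0]
  pop 3: no out-edges | ready=[6] | order so far=[2, 4, 1, 5, 0, 3]
  pop 6: no out-edges | ready=[] | order so far=[2, 4, 1, 5, 0, 3, 6]
  Result: [2, 4, 1, 5, 0, 3, 6]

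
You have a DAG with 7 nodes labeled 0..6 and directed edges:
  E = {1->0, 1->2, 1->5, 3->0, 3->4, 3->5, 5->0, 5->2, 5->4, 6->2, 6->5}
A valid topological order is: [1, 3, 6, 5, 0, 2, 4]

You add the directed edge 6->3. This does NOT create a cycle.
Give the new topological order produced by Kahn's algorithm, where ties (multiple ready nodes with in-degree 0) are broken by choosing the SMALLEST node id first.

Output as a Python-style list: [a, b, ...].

Answer: [1, 6, 3, 5, 0, 2, 4]

Derivation:
Old toposort: [1, 3, 6, 5, 0, 2, 4]
Added edge: 6->3
Position of 6 (2) > position of 3 (1). Must reorder: 6 must now come before 3.
Run Kahn's algorithm (break ties by smallest node id):
  initial in-degrees: [3, 0, 3, 1, 2, 3, 0]
  ready (indeg=0): [1, 6]
  pop 1: indeg[0]->2; indeg[2]->2; indeg[5]->2 | ready=[6] | order so far=[1]
  pop 6: indeg[2]->1; indeg[3]->0; indeg[5]->1 | ready=[3] | order so far=[1, 6]
  pop 3: indeg[0]->1; indeg[4]->1; indeg[5]->0 | ready=[5] | order so far=[1, 6, 3]
  pop 5: indeg[0]->0; indeg[2]->0; indeg[4]->0 | ready=[0, 2, 4] | order so far=[1, 6, 3, 5]
  pop 0: no out-edges | ready=[2, 4] | order so far=[1, 6, 3, 5, 0]
  pop 2: no out-edges | ready=[4] | order so far=[1, 6, 3, 5, 0, 2]
  pop 4: no out-edges | ready=[] | order so far=[1, 6, 3, 5, 0, 2, 4]
  Result: [1, 6, 3, 5, 0, 2, 4]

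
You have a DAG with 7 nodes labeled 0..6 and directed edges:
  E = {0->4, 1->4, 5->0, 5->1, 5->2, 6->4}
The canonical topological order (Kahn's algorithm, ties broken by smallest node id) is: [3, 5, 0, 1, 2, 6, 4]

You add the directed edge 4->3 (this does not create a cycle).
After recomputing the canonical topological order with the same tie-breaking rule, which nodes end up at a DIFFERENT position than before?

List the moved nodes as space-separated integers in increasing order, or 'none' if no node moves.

Old toposort: [3, 5, 0, 1, 2, 6, 4]
Added edge 4->3
Recompute Kahn (smallest-id tiebreak):
  initial in-degrees: [1, 1, 1, 1, 3, 0, 0]
  ready (indeg=0): [5, 6]
  pop 5: indeg[0]->0; indeg[1]->0; indeg[2]->0 | ready=[0, 1, 2, 6] | order so far=[5]
  pop 0: indeg[4]->2 | ready=[1, 2, 6] | order so far=[5, 0]
  pop 1: indeg[4]->1 | ready=[2, 6] | order so far=[5, 0, 1]
  pop 2: no out-edges | ready=[6] | order so far=[5, 0, 1, 2]
  pop 6: indeg[4]->0 | ready=[4] | order so far=[5, 0, 1, 2, 6]
  pop 4: indeg[3]->0 | ready=[3] | order so far=[5, 0, 1, 2, 6, 4]
  pop 3: no out-edges | ready=[] | order so far=[5, 0, 1, 2, 6, 4, 3]
New canonical toposort: [5, 0, 1, 2, 6, 4, 3]
Compare positions:
  Node 0: index 2 -> 1 (moved)
  Node 1: index 3 -> 2 (moved)
  Node 2: index 4 -> 3 (moved)
  Node 3: index 0 -> 6 (moved)
  Node 4: index 6 -> 5 (moved)
  Node 5: index 1 -> 0 (moved)
  Node 6: index 5 -> 4 (moved)
Nodes that changed position: 0 1 2 3 4 5 6

Answer: 0 1 2 3 4 5 6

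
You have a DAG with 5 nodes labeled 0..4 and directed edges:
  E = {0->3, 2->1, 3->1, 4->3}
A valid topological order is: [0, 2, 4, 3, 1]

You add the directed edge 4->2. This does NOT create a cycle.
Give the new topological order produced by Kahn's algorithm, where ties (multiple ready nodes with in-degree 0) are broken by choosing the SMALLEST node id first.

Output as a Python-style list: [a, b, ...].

Answer: [0, 4, 2, 3, 1]

Derivation:
Old toposort: [0, 2, 4, 3, 1]
Added edge: 4->2
Position of 4 (2) > position of 2 (1). Must reorder: 4 must now come before 2.
Run Kahn's algorithm (break ties by smallest node id):
  initial in-degrees: [0, 2, 1, 2, 0]
  ready (indeg=0): [0, 4]
  pop 0: indeg[3]->1 | ready=[4] | order so far=[0]
  pop 4: indeg[2]->0; indeg[3]->0 | ready=[2, 3] | order so far=[0, 4]
  pop 2: indeg[1]->1 | ready=[3] | order so far=[0, 4, 2]
  pop 3: indeg[1]->0 | ready=[1] | order so far=[0, 4, 2, 3]
  pop 1: no out-edges | ready=[] | order so far=[0, 4, 2, 3, 1]
  Result: [0, 4, 2, 3, 1]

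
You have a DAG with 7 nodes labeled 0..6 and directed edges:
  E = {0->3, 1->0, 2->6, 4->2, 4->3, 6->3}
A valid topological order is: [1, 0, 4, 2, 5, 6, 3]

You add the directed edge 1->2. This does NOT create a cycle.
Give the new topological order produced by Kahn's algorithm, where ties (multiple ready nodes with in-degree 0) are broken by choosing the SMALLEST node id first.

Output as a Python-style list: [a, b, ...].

Old toposort: [1, 0, 4, 2, 5, 6, 3]
Added edge: 1->2
Position of 1 (0) < position of 2 (3). Old order still valid.
Run Kahn's algorithm (break ties by smallest node id):
  initial in-degrees: [1, 0, 2, 3, 0, 0, 1]
  ready (indeg=0): [1, 4, 5]
  pop 1: indeg[0]->0; indeg[2]->1 | ready=[0, 4, 5] | order so far=[1]
  pop 0: indeg[3]->2 | ready=[4, 5] | order so far=[1, 0]
  pop 4: indeg[2]->0; indeg[3]->1 | ready=[2, 5] | order so far=[1, 0, 4]
  pop 2: indeg[6]->0 | ready=[5, 6] | order so far=[1, 0, 4, 2]
  pop 5: no out-edges | ready=[6] | order so far=[1, 0, 4, 2, 5]
  pop 6: indeg[3]->0 | ready=[3] | order so far=[1, 0, 4, 2, 5, 6]
  pop 3: no out-edges | ready=[] | order so far=[1, 0, 4, 2, 5, 6, 3]
  Result: [1, 0, 4, 2, 5, 6, 3]

Answer: [1, 0, 4, 2, 5, 6, 3]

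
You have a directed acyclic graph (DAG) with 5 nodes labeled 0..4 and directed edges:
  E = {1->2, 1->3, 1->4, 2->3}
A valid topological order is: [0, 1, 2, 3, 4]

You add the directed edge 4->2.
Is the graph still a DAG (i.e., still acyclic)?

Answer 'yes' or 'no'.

Given toposort: [0, 1, 2, 3, 4]
Position of 4: index 4; position of 2: index 2
New edge 4->2: backward (u after v in old order)
Backward edge: old toposort is now invalid. Check if this creates a cycle.
Does 2 already reach 4? Reachable from 2: [2, 3]. NO -> still a DAG (reorder needed).
Still a DAG? yes

Answer: yes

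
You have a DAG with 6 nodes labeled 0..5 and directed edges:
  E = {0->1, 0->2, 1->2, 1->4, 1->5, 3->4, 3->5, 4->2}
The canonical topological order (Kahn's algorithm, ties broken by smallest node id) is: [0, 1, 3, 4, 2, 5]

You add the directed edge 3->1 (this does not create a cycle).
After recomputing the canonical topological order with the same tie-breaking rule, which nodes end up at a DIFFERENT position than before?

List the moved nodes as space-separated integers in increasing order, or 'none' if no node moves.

Answer: 1 3

Derivation:
Old toposort: [0, 1, 3, 4, 2, 5]
Added edge 3->1
Recompute Kahn (smallest-id tiebreak):
  initial in-degrees: [0, 2, 3, 0, 2, 2]
  ready (indeg=0): [0, 3]
  pop 0: indeg[1]->1; indeg[2]->2 | ready=[3] | order so far=[0]
  pop 3: indeg[1]->0; indeg[4]->1; indeg[5]->1 | ready=[1] | order so far=[0, 3]
  pop 1: indeg[2]->1; indeg[4]->0; indeg[5]->0 | ready=[4, 5] | order so far=[0, 3, 1]
  pop 4: indeg[2]->0 | ready=[2, 5] | order so far=[0, 3, 1, 4]
  pop 2: no out-edges | ready=[5] | order so far=[0, 3, 1, 4, 2]
  pop 5: no out-edges | ready=[] | order so far=[0, 3, 1, 4, 2, 5]
New canonical toposort: [0, 3, 1, 4, 2, 5]
Compare positions:
  Node 0: index 0 -> 0 (same)
  Node 1: index 1 -> 2 (moved)
  Node 2: index 4 -> 4 (same)
  Node 3: index 2 -> 1 (moved)
  Node 4: index 3 -> 3 (same)
  Node 5: index 5 -> 5 (same)
Nodes that changed position: 1 3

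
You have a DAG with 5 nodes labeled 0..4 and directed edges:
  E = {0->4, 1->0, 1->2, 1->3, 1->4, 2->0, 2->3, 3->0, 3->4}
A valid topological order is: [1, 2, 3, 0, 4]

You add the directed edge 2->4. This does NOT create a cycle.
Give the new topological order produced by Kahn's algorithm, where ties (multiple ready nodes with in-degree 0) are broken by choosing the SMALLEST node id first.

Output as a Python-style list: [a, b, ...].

Old toposort: [1, 2, 3, 0, 4]
Added edge: 2->4
Position of 2 (1) < position of 4 (4). Old order still valid.
Run Kahn's algorithm (break ties by smallest node id):
  initial in-degrees: [3, 0, 1, 2, 4]
  ready (indeg=0): [1]
  pop 1: indeg[0]->2; indeg[2]->0; indeg[3]->1; indeg[4]->3 | ready=[2] | order so far=[1]
  pop 2: indeg[0]->1; indeg[3]->0; indeg[4]->2 | ready=[3] | order so far=[1, 2]
  pop 3: indeg[0]->0; indeg[4]->1 | ready=[0] | order so far=[1, 2, 3]
  pop 0: indeg[4]->0 | ready=[4] | order so far=[1, 2, 3, 0]
  pop 4: no out-edges | ready=[] | order so far=[1, 2, 3, 0, 4]
  Result: [1, 2, 3, 0, 4]

Answer: [1, 2, 3, 0, 4]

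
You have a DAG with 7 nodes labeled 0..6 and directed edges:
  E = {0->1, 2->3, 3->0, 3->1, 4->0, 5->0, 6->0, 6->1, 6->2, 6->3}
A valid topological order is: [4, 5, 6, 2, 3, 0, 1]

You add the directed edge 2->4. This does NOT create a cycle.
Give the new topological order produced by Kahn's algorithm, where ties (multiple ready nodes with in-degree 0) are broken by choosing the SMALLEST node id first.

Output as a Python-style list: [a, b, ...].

Answer: [5, 6, 2, 3, 4, 0, 1]

Derivation:
Old toposort: [4, 5, 6, 2, 3, 0, 1]
Added edge: 2->4
Position of 2 (3) > position of 4 (0). Must reorder: 2 must now come before 4.
Run Kahn's algorithm (break ties by smallest node id):
  initial in-degrees: [4, 3, 1, 2, 1, 0, 0]
  ready (indeg=0): [5, 6]
  pop 5: indeg[0]->3 | ready=[6] | order so far=[5]
  pop 6: indeg[0]->2; indeg[1]->2; indeg[2]->0; indeg[3]->1 | ready=[2] | order so far=[5, 6]
  pop 2: indeg[3]->0; indeg[4]->0 | ready=[3, 4] | order so far=[5, 6, 2]
  pop 3: indeg[0]->1; indeg[1]->1 | ready=[4] | order so far=[5, 6, 2, 3]
  pop 4: indeg[0]->0 | ready=[0] | order so far=[5, 6, 2, 3, 4]
  pop 0: indeg[1]->0 | ready=[1] | order so far=[5, 6, 2, 3, 4, 0]
  pop 1: no out-edges | ready=[] | order so far=[5, 6, 2, 3, 4, 0, 1]
  Result: [5, 6, 2, 3, 4, 0, 1]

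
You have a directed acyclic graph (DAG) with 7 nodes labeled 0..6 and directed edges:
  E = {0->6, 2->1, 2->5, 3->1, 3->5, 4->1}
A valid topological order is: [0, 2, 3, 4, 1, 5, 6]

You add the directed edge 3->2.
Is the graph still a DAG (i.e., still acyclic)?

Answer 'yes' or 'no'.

Given toposort: [0, 2, 3, 4, 1, 5, 6]
Position of 3: index 2; position of 2: index 1
New edge 3->2: backward (u after v in old order)
Backward edge: old toposort is now invalid. Check if this creates a cycle.
Does 2 already reach 3? Reachable from 2: [1, 2, 5]. NO -> still a DAG (reorder needed).
Still a DAG? yes

Answer: yes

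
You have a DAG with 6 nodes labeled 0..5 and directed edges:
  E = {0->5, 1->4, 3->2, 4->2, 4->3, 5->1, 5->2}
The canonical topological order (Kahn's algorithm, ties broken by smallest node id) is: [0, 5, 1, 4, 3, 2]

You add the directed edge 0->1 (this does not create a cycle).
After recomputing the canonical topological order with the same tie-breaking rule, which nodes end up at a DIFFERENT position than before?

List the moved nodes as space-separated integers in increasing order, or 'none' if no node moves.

Old toposort: [0, 5, 1, 4, 3, 2]
Added edge 0->1
Recompute Kahn (smallest-id tiebreak):
  initial in-degrees: [0, 2, 3, 1, 1, 1]
  ready (indeg=0): [0]
  pop 0: indeg[1]->1; indeg[5]->0 | ready=[5] | order so far=[0]
  pop 5: indeg[1]->0; indeg[2]->2 | ready=[1] | order so far=[0, 5]
  pop 1: indeg[4]->0 | ready=[4] | order so far=[0, 5, 1]
  pop 4: indeg[2]->1; indeg[3]->0 | ready=[3] | order so far=[0, 5, 1, 4]
  pop 3: indeg[2]->0 | ready=[2] | order so far=[0, 5, 1, 4, 3]
  pop 2: no out-edges | ready=[] | order so far=[0, 5, 1, 4, 3, 2]
New canonical toposort: [0, 5, 1, 4, 3, 2]
Compare positions:
  Node 0: index 0 -> 0 (same)
  Node 1: index 2 -> 2 (same)
  Node 2: index 5 -> 5 (same)
  Node 3: index 4 -> 4 (same)
  Node 4: index 3 -> 3 (same)
  Node 5: index 1 -> 1 (same)
Nodes that changed position: none

Answer: none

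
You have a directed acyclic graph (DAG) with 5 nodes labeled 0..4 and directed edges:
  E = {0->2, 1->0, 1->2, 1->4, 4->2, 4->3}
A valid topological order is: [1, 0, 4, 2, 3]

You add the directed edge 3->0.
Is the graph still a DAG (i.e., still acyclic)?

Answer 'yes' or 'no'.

Given toposort: [1, 0, 4, 2, 3]
Position of 3: index 4; position of 0: index 1
New edge 3->0: backward (u after v in old order)
Backward edge: old toposort is now invalid. Check if this creates a cycle.
Does 0 already reach 3? Reachable from 0: [0, 2]. NO -> still a DAG (reorder needed).
Still a DAG? yes

Answer: yes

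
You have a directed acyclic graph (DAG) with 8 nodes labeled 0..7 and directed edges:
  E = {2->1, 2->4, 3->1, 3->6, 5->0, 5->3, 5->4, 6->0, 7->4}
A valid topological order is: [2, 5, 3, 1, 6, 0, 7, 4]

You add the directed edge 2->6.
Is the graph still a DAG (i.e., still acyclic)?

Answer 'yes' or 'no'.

Answer: yes

Derivation:
Given toposort: [2, 5, 3, 1, 6, 0, 7, 4]
Position of 2: index 0; position of 6: index 4
New edge 2->6: forward
Forward edge: respects the existing order. Still a DAG, same toposort still valid.
Still a DAG? yes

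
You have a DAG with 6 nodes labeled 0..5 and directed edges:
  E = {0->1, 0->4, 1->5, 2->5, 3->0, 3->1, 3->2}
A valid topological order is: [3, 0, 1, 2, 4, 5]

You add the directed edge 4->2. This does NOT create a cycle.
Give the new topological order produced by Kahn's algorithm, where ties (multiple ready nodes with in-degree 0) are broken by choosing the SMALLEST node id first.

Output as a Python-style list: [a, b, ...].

Old toposort: [3, 0, 1, 2, 4, 5]
Added edge: 4->2
Position of 4 (4) > position of 2 (3). Must reorder: 4 must now come before 2.
Run Kahn's algorithm (break ties by smallest node id):
  initial in-degrees: [1, 2, 2, 0, 1, 2]
  ready (indeg=0): [3]
  pop 3: indeg[0]->0; indeg[1]->1; indeg[2]->1 | ready=[0] | order so far=[3]
  pop 0: indeg[1]->0; indeg[4]->0 | ready=[1, 4] | order so far=[3, 0]
  pop 1: indeg[5]->1 | ready=[4] | order so far=[3, 0, 1]
  pop 4: indeg[2]->0 | ready=[2] | order so far=[3, 0, 1, 4]
  pop 2: indeg[5]->0 | ready=[5] | order so far=[3, 0, 1, 4, 2]
  pop 5: no out-edges | ready=[] | order so far=[3, 0, 1, 4, 2, 5]
  Result: [3, 0, 1, 4, 2, 5]

Answer: [3, 0, 1, 4, 2, 5]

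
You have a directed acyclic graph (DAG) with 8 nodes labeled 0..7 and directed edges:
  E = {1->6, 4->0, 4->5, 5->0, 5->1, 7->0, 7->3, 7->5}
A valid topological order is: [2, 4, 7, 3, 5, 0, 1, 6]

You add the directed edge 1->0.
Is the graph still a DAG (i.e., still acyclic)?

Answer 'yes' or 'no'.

Answer: yes

Derivation:
Given toposort: [2, 4, 7, 3, 5, 0, 1, 6]
Position of 1: index 6; position of 0: index 5
New edge 1->0: backward (u after v in old order)
Backward edge: old toposort is now invalid. Check if this creates a cycle.
Does 0 already reach 1? Reachable from 0: [0]. NO -> still a DAG (reorder needed).
Still a DAG? yes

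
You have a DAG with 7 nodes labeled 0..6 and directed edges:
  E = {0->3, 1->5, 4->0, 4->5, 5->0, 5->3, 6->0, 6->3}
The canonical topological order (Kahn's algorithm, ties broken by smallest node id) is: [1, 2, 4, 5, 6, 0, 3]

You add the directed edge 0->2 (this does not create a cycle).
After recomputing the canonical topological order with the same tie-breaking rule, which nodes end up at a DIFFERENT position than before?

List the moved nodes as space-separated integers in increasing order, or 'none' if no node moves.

Answer: 0 2 4 5 6

Derivation:
Old toposort: [1, 2, 4, 5, 6, 0, 3]
Added edge 0->2
Recompute Kahn (smallest-id tiebreak):
  initial in-degrees: [3, 0, 1, 3, 0, 2, 0]
  ready (indeg=0): [1, 4, 6]
  pop 1: indeg[5]->1 | ready=[4, 6] | order so far=[1]
  pop 4: indeg[0]->2; indeg[5]->0 | ready=[5, 6] | order so far=[1, 4]
  pop 5: indeg[0]->1; indeg[3]->2 | ready=[6] | order so far=[1, 4, 5]
  pop 6: indeg[0]->0; indeg[3]->1 | ready=[0] | order so far=[1, 4, 5, 6]
  pop 0: indeg[2]->0; indeg[3]->0 | ready=[2, 3] | order so far=[1, 4, 5, 6, 0]
  pop 2: no out-edges | ready=[3] | order so far=[1, 4, 5, 6, 0, 2]
  pop 3: no out-edges | ready=[] | order so far=[1, 4, 5, 6, 0, 2, 3]
New canonical toposort: [1, 4, 5, 6, 0, 2, 3]
Compare positions:
  Node 0: index 5 -> 4 (moved)
  Node 1: index 0 -> 0 (same)
  Node 2: index 1 -> 5 (moved)
  Node 3: index 6 -> 6 (same)
  Node 4: index 2 -> 1 (moved)
  Node 5: index 3 -> 2 (moved)
  Node 6: index 4 -> 3 (moved)
Nodes that changed position: 0 2 4 5 6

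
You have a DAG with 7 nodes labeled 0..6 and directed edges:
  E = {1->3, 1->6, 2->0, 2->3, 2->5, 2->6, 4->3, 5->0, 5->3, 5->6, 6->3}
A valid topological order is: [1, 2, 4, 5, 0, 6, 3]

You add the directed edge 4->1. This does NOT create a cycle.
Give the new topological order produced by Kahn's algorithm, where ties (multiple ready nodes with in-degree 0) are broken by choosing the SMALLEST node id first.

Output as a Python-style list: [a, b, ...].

Answer: [2, 4, 1, 5, 0, 6, 3]

Derivation:
Old toposort: [1, 2, 4, 5, 0, 6, 3]
Added edge: 4->1
Position of 4 (2) > position of 1 (0). Must reorder: 4 must now come before 1.
Run Kahn's algorithm (break ties by smallest node id):
  initial in-degrees: [2, 1, 0, 5, 0, 1, 3]
  ready (indeg=0): [2, 4]
  pop 2: indeg[0]->1; indeg[3]->4; indeg[5]->0; indeg[6]->2 | ready=[4, 5] | order so far=[2]
  pop 4: indeg[1]->0; indeg[3]->3 | ready=[1, 5] | order so far=[2, 4]
  pop 1: indeg[3]->2; indeg[6]->1 | ready=[5] | order so far=[2, 4, 1]
  pop 5: indeg[0]->0; indeg[3]->1; indeg[6]->0 | ready=[0, 6] | order so far=[2, 4, 1, 5]
  pop 0: no out-edges | ready=[6] | order so far=[2, 4, 1, 5, 0]
  pop 6: indeg[3]->0 | ready=[3] | order so far=[2, 4, 1, 5, 0, 6]
  pop 3: no out-edges | ready=[] | order so far=[2, 4, 1, 5, 0, 6, 3]
  Result: [2, 4, 1, 5, 0, 6, 3]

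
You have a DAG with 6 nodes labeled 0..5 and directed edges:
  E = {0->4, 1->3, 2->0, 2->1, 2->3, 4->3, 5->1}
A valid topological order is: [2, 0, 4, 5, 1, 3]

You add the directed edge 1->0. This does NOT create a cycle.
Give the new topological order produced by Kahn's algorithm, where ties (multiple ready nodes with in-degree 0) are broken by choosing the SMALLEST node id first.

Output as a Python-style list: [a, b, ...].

Old toposort: [2, 0, 4, 5, 1, 3]
Added edge: 1->0
Position of 1 (4) > position of 0 (1). Must reorder: 1 must now come before 0.
Run Kahn's algorithm (break ties by smallest node id):
  initial in-degrees: [2, 2, 0, 3, 1, 0]
  ready (indeg=0): [2, 5]
  pop 2: indeg[0]->1; indeg[1]->1; indeg[3]->2 | ready=[5] | order so far=[2]
  pop 5: indeg[1]->0 | ready=[1] | order so far=[2, 5]
  pop 1: indeg[0]->0; indeg[3]->1 | ready=[0] | order so far=[2, 5, 1]
  pop 0: indeg[4]->0 | ready=[4] | order so far=[2, 5, 1, 0]
  pop 4: indeg[3]->0 | ready=[3] | order so far=[2, 5, 1, 0, 4]
  pop 3: no out-edges | ready=[] | order so far=[2, 5, 1, 0, 4, 3]
  Result: [2, 5, 1, 0, 4, 3]

Answer: [2, 5, 1, 0, 4, 3]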